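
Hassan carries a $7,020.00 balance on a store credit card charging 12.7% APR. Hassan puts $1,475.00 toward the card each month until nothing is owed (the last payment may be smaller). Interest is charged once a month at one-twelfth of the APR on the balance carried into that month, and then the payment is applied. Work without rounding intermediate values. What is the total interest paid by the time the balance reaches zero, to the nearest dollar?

$222

Monthly rate r = 12.7%/12 = 1.05833% = 0.0105833.
Payoff takes n = ⌈−ln(1 − rB₀/P)/ln(1+r)⌉ = ⌈4.909⌉ = 5 payments; the last is $1,341.66.
Total paid = 4·$1,475.00 + $1,341.66 = $7,241.66.
Total interest = total paid − principal = $7,241.66 − $7,020.00 = $221.66.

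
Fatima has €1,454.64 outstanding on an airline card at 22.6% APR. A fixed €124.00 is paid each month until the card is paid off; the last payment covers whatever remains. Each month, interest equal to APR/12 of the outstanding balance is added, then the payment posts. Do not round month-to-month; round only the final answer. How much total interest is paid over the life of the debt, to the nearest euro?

€205

Monthly rate r = 22.6%/12 = 1.88333% = 0.0188333.
Payoff takes n = ⌈−ln(1 − rB₀/P)/ln(1+r)⌉ = ⌈13.381⌉ = 14 payments; the last is €47.47.
Total paid = 13·€124.00 + €47.47 = €1,659.47.
Total interest = total paid − principal = €1,659.47 − €1,454.64 = €204.83.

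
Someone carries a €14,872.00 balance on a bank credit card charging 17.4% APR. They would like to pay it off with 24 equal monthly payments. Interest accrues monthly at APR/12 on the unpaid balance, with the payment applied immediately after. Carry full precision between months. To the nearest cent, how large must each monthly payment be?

Monthly rate r = 17.4%/12 = 1.45% = 0.0145.
Level-payment amortization: P = B₀·r / (1 − (1+r)^(−n)) = 14872.00·0.0145 / (1 − 1.0145^(−24)).
Denominator 1 − (1+r)^(−24) = 0.292134466.
P = 215.644 / 0.292134466 ≈ 738.17.

€738.17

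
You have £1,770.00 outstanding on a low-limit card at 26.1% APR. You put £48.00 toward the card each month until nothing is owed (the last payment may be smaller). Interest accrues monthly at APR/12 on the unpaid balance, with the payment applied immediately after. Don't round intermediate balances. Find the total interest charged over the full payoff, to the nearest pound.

Monthly rate r = 26.1%/12 = 2.175% = 0.02175.
Payoff takes n = ⌈−ln(1 − rB₀/P)/ln(1+r)⌉ = ⌈75.273⌉ = 76 payments; the last is £13.23.
Total paid = 75·£48.00 + £13.23 = £3,613.23.
Total interest = total paid − principal = £3,613.23 − £1,770.00 = £1,843.23.

£1,843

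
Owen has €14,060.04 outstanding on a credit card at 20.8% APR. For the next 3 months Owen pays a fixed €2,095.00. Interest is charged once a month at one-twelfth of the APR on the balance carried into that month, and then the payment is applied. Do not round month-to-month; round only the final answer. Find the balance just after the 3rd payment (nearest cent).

Monthly rate r = 20.8%/12 = 1.73333% = 0.0173333.
Each month: B ← B·(1+r) − €2,095.00.
Month 1: interest €243.71; balance after payment €12,208.75.
Month 2: interest €211.62; balance after payment €10,325.37.
Month 3: interest €178.97; balance after payment €8,409.34.

€8,409.34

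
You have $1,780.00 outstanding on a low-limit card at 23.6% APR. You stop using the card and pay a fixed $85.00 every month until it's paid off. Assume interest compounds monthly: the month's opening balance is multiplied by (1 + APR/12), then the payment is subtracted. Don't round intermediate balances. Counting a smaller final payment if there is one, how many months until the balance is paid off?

Monthly rate r = 23.6%/12 = 1.96667% = 0.0196667.
Recurrence: B ← B·(1+r) − $85.00.
Month 1: interest $35.01; balance after payment $1,730.01.
Month 2: interest $34.02; balance after payment $1,679.03.
Closed form: n = −ln(1 − rB₀/P)/ln(1+r) = −ln(0.58816)/ln(1.01967) ≈ 27.252, so the balance reaches zero during payment 28.

28 payments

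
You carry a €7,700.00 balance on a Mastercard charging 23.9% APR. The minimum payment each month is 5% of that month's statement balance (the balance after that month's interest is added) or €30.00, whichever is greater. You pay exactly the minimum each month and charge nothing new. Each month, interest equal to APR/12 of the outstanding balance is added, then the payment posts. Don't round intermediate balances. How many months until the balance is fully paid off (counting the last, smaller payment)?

Monthly rate r = 23.9%/12 = 1.99167% = 0.0199167.
While 5% of the post-interest balance exceeds €30.00, each month B ← (B·(1+r))·(1 − 0.05), i.e. B shrinks by the factor (1+r)·0.95 = 0.96892.
This holds for months 1–82. Entering month 83 the balance is €578.27; 5% of the post-interest balance is now below €30.00, so the flat €30.00 minimum applies from here.
From month 83 a fixed €30.00 at rate r clears €578.27 in 25 more payments. Total: 82 + 25 = 107 months.

107 months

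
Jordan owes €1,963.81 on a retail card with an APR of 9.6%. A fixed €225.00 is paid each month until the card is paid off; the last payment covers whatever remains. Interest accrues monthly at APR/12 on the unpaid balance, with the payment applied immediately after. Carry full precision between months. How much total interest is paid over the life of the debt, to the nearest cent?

€80.13

Monthly rate r = 9.6%/12 = 0.8% = 0.008.
Payoff takes n = ⌈−ln(1 − rB₀/P)/ln(1+r)⌉ = ⌈9.084⌉ = 10 payments; the last is €18.94.
Total paid = 9·€225.00 + €18.94 = €2,043.94.
Total interest = total paid − principal = €2,043.94 − €1,963.81 = €80.13.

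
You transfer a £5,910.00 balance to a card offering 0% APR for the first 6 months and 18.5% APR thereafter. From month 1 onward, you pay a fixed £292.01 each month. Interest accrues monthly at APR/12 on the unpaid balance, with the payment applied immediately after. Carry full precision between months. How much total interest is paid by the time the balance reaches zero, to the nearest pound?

£573

Promo months 1–6 at r₀ = 0%/12 = 0; months 7+ at r₁ = 18.5%/12 = 0.0154167.
After month 6 (no interest yet): B = £5,910.00 − 6·£292.01 = £4,157.94.
Then at r₁ with £292.01/mo: n₂ = −ln(1 − r₁·B/P)/ln(1+r₁) ≈ 16.20 → 17 more payments.
Total paid = 22·£292.01 + £58.75 = £6,482.97; interest = £6,482.97 − £5,910.00 = £572.97.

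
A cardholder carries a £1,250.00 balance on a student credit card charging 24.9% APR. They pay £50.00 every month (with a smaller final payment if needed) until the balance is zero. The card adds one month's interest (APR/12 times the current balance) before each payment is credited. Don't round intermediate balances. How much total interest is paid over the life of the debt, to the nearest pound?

£531

Monthly rate r = 24.9%/12 = 2.075% = 0.02075.
Payoff takes n = ⌈−ln(1 − rB₀/P)/ln(1+r)⌉ = ⌈35.611⌉ = 36 payments; the last is £30.68.
Total paid = 35·£50.00 + £30.68 = £1,780.68.
Total interest = total paid − principal = £1,780.68 − £1,250.00 = £530.68.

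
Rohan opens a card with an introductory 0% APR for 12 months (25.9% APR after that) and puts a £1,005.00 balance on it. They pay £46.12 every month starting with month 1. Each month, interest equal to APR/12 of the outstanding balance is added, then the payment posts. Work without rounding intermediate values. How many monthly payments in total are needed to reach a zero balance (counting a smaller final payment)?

Promo months 1–12 at r₀ = 0%/12 = 0; months 13+ at r₁ = 25.9%/12 = 0.0215833.
After month 12 (no interest yet): B = £1,005.00 − 12·£46.12 = £451.56.
Then at r₁ with £46.12/mo: n₂ = −ln(1 − r₁·B/P)/ln(1+r₁) ≈ 11.12 → 12 more payments.

24 payments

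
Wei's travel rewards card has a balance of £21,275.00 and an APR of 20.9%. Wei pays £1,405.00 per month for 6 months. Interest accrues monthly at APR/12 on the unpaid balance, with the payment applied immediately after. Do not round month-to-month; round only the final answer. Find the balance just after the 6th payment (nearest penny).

Monthly rate r = 20.9%/12 = 1.74167% = 0.0174167.
Each month: B ← B·(1+r) − £1,405.00.
Month 1: interest £370.54; balance after payment £20,240.54.
Month 2: interest £352.52; balance after payment £19,188.06.
Month 3: interest £334.19; balance after payment £18,117.25.
Month 4: interest £315.54; balance after payment £17,027.80.
Month 5: interest £296.57; balance after payment £15,919.36.
Month 6: interest £277.26; balance after payment £14,791.63.

£14,791.63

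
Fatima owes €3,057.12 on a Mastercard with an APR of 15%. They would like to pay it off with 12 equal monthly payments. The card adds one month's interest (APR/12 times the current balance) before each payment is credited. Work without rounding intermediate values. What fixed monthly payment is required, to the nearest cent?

Monthly rate r = 15%/12 = 1.25% = 0.0125.
Level-payment amortization: P = B₀·r / (1 − (1+r)^(−n)) = 3057.12·0.0125 / (1 − 1.0125^(−12)).
Denominator 1 − (1+r)^(−12) = 0.1384914.
P = 38.214 / 0.1384914 ≈ 275.93.

€275.93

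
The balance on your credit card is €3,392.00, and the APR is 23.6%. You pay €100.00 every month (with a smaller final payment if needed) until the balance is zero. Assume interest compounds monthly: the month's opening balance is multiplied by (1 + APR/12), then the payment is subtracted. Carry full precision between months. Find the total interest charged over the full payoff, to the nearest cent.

€2,255.74

Monthly rate r = 23.6%/12 = 1.96667% = 0.0196667.
Payoff takes n = ⌈−ln(1 − rB₀/P)/ln(1+r)⌉ = ⌈56.475⌉ = 57 payments; the last is €47.74.
Total paid = 56·€100.00 + €47.74 = €5,647.74.
Total interest = total paid − principal = €5,647.74 − €3,392.00 = €2,255.74.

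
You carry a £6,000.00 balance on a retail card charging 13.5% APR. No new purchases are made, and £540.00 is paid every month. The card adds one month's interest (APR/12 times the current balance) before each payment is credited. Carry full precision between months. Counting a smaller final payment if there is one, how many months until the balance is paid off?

Monthly rate r = 13.5%/12 = 1.125% = 0.01125.
Recurrence: B ← B·(1+r) − £540.00.
Month 1: interest £67.50; balance after payment £5,527.50.
Month 2: interest £62.18; balance after payment £5,049.68.
Closed form: n = −ln(1 − rB₀/P)/ln(1+r) = −ln(0.875)/ln(1.01125) ≈ 11.936, so the balance reaches zero during payment 12.

12 payments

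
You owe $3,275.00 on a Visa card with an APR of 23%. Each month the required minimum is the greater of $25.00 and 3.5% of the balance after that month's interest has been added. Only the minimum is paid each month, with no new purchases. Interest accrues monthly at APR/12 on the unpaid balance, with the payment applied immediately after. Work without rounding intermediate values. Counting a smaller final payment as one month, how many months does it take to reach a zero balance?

Monthly rate r = 23%/12 = 1.91667% = 0.0191667.
While 3.5% of the post-interest balance exceeds $25.00, each month B ← (B·(1+r))·(1 − 0.035), i.e. B shrinks by the factor (1+r)·0.965 = 0.9835.
This holds for months 1–93. Entering month 94 the balance is $696.72; 3.5% of the post-interest balance is now below $25.00, so the flat $25.00 minimum applies from here.
From month 94 a fixed $25.00 at rate r clears $696.72 in 41 more payments. Total: 93 + 41 = 134 months.

134 months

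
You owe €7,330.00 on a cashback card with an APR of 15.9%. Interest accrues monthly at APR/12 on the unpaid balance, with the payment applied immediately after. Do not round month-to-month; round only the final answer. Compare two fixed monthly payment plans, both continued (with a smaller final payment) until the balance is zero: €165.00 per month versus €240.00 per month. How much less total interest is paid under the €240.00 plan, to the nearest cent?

Monthly rate r = 15.9%/12 = 1.325% = 0.01325.
At €165.00/mo: n = ⌈−ln(1 − rB₀/P)/ln(1+r)⌉ = 68 payments (last €79.50); total interest = total paid − €7,330.00 = €3,804.50.
At €240.00/mo: 40 payments (last €96.92); total interest €2,126.92.
Interest saved = €3,804.50 − €2,126.92 = €1,677.58.

€1,677.58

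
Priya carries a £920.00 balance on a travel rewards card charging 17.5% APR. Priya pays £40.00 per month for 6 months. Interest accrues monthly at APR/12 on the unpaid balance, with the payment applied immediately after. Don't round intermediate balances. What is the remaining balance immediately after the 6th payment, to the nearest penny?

Monthly rate r = 17.5%/12 = 1.45833% = 0.0145833.
Each month: B ← B·(1+r) − £40.00.
Month 1: interest £13.42; balance after payment £893.42.
Month 2: interest £13.03; balance after payment £866.45.
Month 3: interest £12.64; balance after payment £839.08.
Month 4: interest £12.24; balance after payment £811.32.
Month 5: interest £11.83; balance after payment £783.15.
Month 6: interest £11.42; balance after payment £754.57.

£754.57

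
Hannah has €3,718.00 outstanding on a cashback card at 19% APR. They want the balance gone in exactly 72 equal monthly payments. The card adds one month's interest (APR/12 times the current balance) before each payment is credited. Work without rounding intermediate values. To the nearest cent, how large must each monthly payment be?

Monthly rate r = 19%/12 = 1.58333% = 0.0158333.
Level-payment amortization: P = B₀·r / (1 − (1+r)^(−n)) = 3718.00·0.0158333 / (1 − 1.01583^(−72)).
Denominator 1 − (1+r)^(−72) = 0.677311929.
P = 58.8683 / 0.677311929 ≈ 86.91.

€86.91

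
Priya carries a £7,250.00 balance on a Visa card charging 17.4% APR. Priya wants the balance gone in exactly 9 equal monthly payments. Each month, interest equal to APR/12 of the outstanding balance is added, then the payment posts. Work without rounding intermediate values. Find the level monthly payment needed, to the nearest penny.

£865.08

Monthly rate r = 17.4%/12 = 1.45% = 0.0145.
Level-payment amortization: P = B₀·r / (1 − (1+r)^(−n)) = 7250.00·0.0145 / (1 − 1.0145^(−9)).
Denominator 1 − (1+r)^(−9) = 0.121520689.
P = 105.125 / 0.121520689 ≈ 865.08.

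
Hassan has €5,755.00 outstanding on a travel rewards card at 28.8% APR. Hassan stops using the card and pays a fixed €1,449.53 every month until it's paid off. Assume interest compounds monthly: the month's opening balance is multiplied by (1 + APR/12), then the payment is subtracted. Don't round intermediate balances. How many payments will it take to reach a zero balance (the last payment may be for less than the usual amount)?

5 months

Monthly rate r = 28.8%/12 = 2.4% = 0.024.
Recurrence: B ← B·(1+r) − €1,449.53.
Month 1: interest €138.12; balance after payment €4,443.59.
Month 2: interest €106.65; balance after payment €3,100.71.
Month 3: interest €74.42; balance after payment €1,725.59.
Month 4: interest €41.41; balance after payment €317.48.
Month 5: interest €7.62; balance after payment €0.00.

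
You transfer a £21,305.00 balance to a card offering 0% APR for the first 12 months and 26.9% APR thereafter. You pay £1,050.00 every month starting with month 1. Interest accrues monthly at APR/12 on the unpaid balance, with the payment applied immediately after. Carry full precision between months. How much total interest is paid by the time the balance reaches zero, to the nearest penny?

Promo months 1–12 at r₀ = 0%/12 = 0; months 13+ at r₁ = 26.9%/12 = 0.0224167.
After month 12 (no interest yet): B = £21,305.00 − 12·£1,050.00 = £8,705.00.
Then at r₁ with £1,050.00/mo: n₂ = −ln(1 − r₁·B/P)/ln(1+r₁) ≈ 9.27 → 10 more payments.
Total paid = 21·£1,050.00 + £290.40 = £22,340.40; interest = £22,340.40 − £21,305.00 = £1,035.40.

£1,035.40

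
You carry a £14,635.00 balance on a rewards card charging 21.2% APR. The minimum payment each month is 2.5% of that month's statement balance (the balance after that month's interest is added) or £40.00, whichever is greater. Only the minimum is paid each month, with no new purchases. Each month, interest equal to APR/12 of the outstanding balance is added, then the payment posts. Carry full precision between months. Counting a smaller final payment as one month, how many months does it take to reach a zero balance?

354 months

Monthly rate r = 21.2%/12 = 1.76667% = 0.0176667.
While 2.5% of the post-interest balance exceeds £40.00, each month B ← (B·(1+r))·(1 − 0.025), i.e. B shrinks by the factor (1+r)·0.975 = 0.99223.
This holds for months 1–286. Entering month 287 the balance is £1,570.00; 2.5% of the post-interest balance is now below £40.00, so the flat £40.00 minimum applies from here.
From month 287 a fixed £40.00 at rate r clears £1,570.00 in 68 more payments. Total: 286 + 68 = 354 months.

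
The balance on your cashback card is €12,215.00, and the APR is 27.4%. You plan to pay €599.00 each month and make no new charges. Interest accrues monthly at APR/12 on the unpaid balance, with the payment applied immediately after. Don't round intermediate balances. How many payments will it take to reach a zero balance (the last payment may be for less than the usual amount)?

Monthly rate r = 27.4%/12 = 2.28333% = 0.0228333.
Recurrence: B ← B·(1+r) − €599.00.
Month 1: interest €278.91; balance after payment €11,894.91.
Month 2: interest €271.60; balance after payment €11,567.51.
Closed form: n = −ln(1 − rB₀/P)/ln(1+r) = −ln(0.53438)/ln(1.02283) ≈ 27.757, so the balance reaches zero during payment 28.

28 months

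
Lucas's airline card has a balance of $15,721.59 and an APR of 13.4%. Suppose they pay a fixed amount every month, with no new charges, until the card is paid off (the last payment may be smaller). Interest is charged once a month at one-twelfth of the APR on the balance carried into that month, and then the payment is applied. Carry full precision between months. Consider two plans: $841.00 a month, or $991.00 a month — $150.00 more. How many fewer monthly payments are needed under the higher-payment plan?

4 fewer payments

Monthly rate r = 13.4%/12 = 1.11667% = 0.0111667.
At $841.00/mo: n = ⌈−ln(1 − rB₀/P)/ln(1+r)⌉ = 22 payments (last $71.51); total interest = total paid − $15,721.59 = $2,010.92.
At $991.00/mo: 18 payments (last $554.89); total interest $1,680.30.
Payments saved = 22 − 18 = 4.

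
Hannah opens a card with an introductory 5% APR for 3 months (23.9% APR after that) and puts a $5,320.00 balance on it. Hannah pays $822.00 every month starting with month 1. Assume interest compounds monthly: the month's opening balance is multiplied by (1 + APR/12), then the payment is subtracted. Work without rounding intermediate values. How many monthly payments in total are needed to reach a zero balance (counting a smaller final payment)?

Promo months 1–3 at r₀ = 5%/12 = 0.00416667; months 4+ at r₁ = 23.9%/12 = 0.0199167.
After month 3: iterate B ← B·(1+r₀) − $822.00 for 3 months → $2,910.49.
Then at r₁ with $822.00/mo: n₂ = −ln(1 − r₁·B/P)/ln(1+r₁) ≈ 3.71 → 4 more payments.

7 payments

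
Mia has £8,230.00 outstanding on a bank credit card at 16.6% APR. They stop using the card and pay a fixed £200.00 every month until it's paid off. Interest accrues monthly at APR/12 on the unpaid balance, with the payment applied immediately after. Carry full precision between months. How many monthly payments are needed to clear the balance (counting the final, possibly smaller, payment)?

62 months

Monthly rate r = 16.6%/12 = 1.38333% = 0.0138333.
Recurrence: B ← B·(1+r) − £200.00.
Month 1: interest £113.85; balance after payment £8,143.85.
Month 2: interest £112.66; balance after payment £8,056.50.
Closed form: n = −ln(1 − rB₀/P)/ln(1+r) = −ln(0.43076)/ln(1.01383) ≈ 61.303, so the balance reaches zero during payment 62.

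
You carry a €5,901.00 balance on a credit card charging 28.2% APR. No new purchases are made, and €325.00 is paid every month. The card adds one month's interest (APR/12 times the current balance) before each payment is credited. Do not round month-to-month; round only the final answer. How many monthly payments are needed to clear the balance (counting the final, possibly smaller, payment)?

Monthly rate r = 28.2%/12 = 2.35% = 0.0235.
Recurrence: B ← B·(1+r) − €325.00.
Month 1: interest €138.67; balance after payment €5,714.67.
Month 2: interest €134.29; balance after payment €5,523.97.
Closed form: n = −ln(1 − rB₀/P)/ln(1+r) = −ln(0.57331)/ln(1.0235) ≈ 23.950, so the balance reaches zero during payment 24.

24 months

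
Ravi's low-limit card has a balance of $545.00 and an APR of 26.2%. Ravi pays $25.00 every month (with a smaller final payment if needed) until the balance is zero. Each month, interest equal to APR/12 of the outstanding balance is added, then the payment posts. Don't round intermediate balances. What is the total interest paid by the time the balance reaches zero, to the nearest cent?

Monthly rate r = 26.2%/12 = 2.18333% = 0.0218333.
Payoff takes n = ⌈−ln(1 − rB₀/P)/ln(1+r)⌉ = ⌈29.919⌉ = 30 payments; the last is $22.99.
Total paid = 29·$25.00 + $22.99 = $747.99.
Total interest = total paid − principal = $747.99 − $545.00 = $202.99.

$202.99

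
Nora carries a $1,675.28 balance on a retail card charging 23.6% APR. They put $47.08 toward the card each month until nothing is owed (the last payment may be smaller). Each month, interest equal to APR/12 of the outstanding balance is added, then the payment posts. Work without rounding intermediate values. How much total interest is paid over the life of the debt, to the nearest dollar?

$1,234

Monthly rate r = 23.6%/12 = 1.96667% = 0.0196667.
Payoff takes n = ⌈−ln(1 − rB₀/P)/ln(1+r)⌉ = ⌈61.787⌉ = 62 payments; the last is $37.12.
Total paid = 61·$47.08 + $37.12 = $2,909.00.
Total interest = total paid − principal = $2,909.00 − $1,675.28 = $1,233.72.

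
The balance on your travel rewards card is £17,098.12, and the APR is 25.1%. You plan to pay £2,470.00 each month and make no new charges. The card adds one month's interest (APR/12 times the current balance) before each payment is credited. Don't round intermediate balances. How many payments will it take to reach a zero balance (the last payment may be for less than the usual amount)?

Monthly rate r = 25.1%/12 = 2.09167% = 0.0209167.
Recurrence: B ← B·(1+r) − £2,470.00.
Month 1: interest £357.64; balance after payment £14,985.76.
Month 2: interest £313.45; balance after payment £12,829.21.
Closed form: n = −ln(1 − rB₀/P)/ln(1+r) = −ln(0.85521)/ln(1.02092) ≈ 7.556, so the balance reaches zero during payment 8.

8 payments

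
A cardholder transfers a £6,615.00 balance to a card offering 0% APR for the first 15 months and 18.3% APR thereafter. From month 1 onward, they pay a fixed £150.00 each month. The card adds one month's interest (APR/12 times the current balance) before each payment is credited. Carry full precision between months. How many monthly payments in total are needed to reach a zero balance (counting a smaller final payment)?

54 payments

Promo months 1–15 at r₀ = 0%/12 = 0; months 16+ at r₁ = 18.3%/12 = 0.01525.
After month 15 (no interest yet): B = £6,615.00 − 15·£150.00 = £4,365.00.
Then at r₁ with £150.00/mo: n₂ = −ln(1 − r₁·B/P)/ln(1+r₁) ≈ 38.76 → 39 more payments.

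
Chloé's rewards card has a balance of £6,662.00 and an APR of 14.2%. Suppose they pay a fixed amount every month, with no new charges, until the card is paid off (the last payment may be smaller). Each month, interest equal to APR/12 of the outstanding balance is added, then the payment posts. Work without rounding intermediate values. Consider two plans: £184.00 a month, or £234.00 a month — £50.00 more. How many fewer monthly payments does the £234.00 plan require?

Monthly rate r = 14.2%/12 = 1.18333% = 0.0118333.
At £184.00/mo: n = ⌈−ln(1 − rB₀/P)/ln(1+r)⌉ = 48 payments (last £101.79); total interest = total paid − £6,662.00 = £2,087.79.
At £234.00/mo: 35 payments (last £215.96); total interest £1,509.96.
Payments saved = 48 − 35 = 13.

13 fewer payments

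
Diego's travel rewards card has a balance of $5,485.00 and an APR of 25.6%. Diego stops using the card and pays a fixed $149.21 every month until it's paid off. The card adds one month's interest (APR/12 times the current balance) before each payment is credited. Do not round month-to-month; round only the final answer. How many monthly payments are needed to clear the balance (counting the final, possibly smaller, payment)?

Monthly rate r = 25.6%/12 = 2.13333% = 0.0213333.
Recurrence: B ← B·(1+r) − $149.21.
Month 1: interest $117.01; balance after payment $5,452.80.
Month 2: interest $116.33; balance after payment $5,419.92.
Closed form: n = −ln(1 − rB₀/P)/ln(1+r) = −ln(0.21578)/ln(1.02133) ≈ 72.646, so the balance reaches zero during payment 73.

73 payments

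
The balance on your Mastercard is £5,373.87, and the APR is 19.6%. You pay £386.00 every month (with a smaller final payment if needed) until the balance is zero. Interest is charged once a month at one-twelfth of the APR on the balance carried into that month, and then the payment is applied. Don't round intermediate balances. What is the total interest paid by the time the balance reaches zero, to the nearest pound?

Monthly rate r = 19.6%/12 = 1.63333% = 0.0163333.
Payoff takes n = ⌈−ln(1 − rB₀/P)/ln(1+r)⌉ = ⌈15.924⌉ = 16 payments; the last is £356.70.
Total paid = 15·£386.00 + £356.70 = £6,146.70.
Total interest = total paid − principal = £6,146.70 − £5,373.87 = £772.83.

£773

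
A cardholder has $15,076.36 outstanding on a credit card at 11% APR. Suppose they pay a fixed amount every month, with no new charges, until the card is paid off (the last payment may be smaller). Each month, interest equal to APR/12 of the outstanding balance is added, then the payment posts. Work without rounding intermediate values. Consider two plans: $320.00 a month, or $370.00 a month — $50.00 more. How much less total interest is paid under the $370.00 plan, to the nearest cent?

Monthly rate r = 11%/12 = 0.916667% = 0.00916667.
At $320.00/mo: n = ⌈−ln(1 − rB₀/P)/ln(1+r)⌉ = 62 payments (last $308.46); total interest = total paid − $15,076.36 = $4,752.10.
At $370.00/mo: 52 payments (last $91.86); total interest $3,885.50.
Interest saved = $4,752.10 − $3,885.50 = $866.60.

$866.60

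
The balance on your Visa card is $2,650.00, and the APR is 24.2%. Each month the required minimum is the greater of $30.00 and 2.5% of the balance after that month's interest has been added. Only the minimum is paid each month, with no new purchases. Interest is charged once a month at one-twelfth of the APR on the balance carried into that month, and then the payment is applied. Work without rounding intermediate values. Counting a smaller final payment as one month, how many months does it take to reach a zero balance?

Monthly rate r = 24.2%/12 = 2.01667% = 0.0201667.
While 2.5% of the post-interest balance exceeds $30.00, each month B ← (B·(1+r))·(1 − 0.025), i.e. B shrinks by the factor (1+r)·0.975 = 0.99466.
This holds for months 1–152. Entering month 153 the balance is $1,174.79; 2.5% of the post-interest balance is now below $30.00, so the flat $30.00 minimum applies from here.
From month 153 a fixed $30.00 at rate r clears $1,174.79 in 79 more payments. Total: 152 + 79 = 231 months.

231 months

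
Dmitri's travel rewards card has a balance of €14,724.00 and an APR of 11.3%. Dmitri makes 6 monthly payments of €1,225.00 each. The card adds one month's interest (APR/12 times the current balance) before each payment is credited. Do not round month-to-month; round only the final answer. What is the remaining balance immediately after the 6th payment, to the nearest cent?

€8,050.52

Monthly rate r = 11.3%/12 = 0.941667% = 0.00941667.
Each month: B ← B·(1+r) − €1,225.00.
Month 1: interest €138.65; balance after payment €13,637.65.
Month 2: interest €128.42; balance after payment €12,541.07.
Month 3: interest €118.10; balance after payment €11,434.17.
Month 4: interest €107.67; balance after payment €10,316.84.
Month 5: interest €97.15; balance after payment €9,188.99.
Month 6: interest €86.53; balance after payment €8,050.52.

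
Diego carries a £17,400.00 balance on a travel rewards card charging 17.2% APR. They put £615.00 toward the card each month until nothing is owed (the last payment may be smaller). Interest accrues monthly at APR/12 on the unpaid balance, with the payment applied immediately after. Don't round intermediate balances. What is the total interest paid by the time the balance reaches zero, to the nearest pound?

Monthly rate r = 17.2%/12 = 1.43333% = 0.0143333.
Payoff takes n = ⌈−ln(1 − rB₀/P)/ln(1+r)⌉ = ⌈36.544⌉ = 37 payments; the last is £335.80.
Total paid = 36·£615.00 + £335.80 = £22,475.80.
Total interest = total paid − principal = £22,475.80 − £17,400.00 = £5,075.80.

£5,076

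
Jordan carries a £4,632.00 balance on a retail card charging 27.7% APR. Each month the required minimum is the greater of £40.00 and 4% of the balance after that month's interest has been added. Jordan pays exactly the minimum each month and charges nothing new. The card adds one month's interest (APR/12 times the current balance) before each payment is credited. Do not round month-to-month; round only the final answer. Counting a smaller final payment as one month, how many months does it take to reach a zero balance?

123 months

Monthly rate r = 27.7%/12 = 2.30833% = 0.0230833.
While 4% of the post-interest balance exceeds £40.00, each month B ← (B·(1+r))·(1 − 0.04), i.e. B shrinks by the factor (1+r)·0.96 = 0.98216.
This holds for months 1–87. Entering month 88 the balance is £967.44; 4% of the post-interest balance is now below £40.00, so the flat £40.00 minimum applies from here.
From month 88 a fixed £40.00 at rate r clears £967.44 in 36 more payments. Total: 87 + 36 = 123 months.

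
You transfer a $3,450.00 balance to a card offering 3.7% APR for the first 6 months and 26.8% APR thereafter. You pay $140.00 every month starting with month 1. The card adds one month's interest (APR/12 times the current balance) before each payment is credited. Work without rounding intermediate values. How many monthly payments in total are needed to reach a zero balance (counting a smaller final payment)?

32 payments

Promo months 1–6 at r₀ = 3.7%/12 = 0.00308333; months 7+ at r₁ = 26.8%/12 = 0.0223333.
After month 6: iterate B ← B·(1+r₀) − $140.00 for 6 months → $2,667.82.
Then at r₁ with $140.00/mo: n₂ = −ln(1 − r₁·B/P)/ln(1+r₁) ≈ 25.10 → 26 more payments.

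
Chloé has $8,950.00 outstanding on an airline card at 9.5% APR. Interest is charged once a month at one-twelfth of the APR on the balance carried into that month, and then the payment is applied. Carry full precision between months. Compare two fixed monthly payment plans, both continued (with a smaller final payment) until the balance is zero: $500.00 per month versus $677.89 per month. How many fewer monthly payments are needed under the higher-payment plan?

Monthly rate r = 9.5%/12 = 0.791667% = 0.00791667.
At $500.00/mo: n = ⌈−ln(1 − rB₀/P)/ln(1+r)⌉ = 20 payments (last $189.86); total interest = total paid − $8,950.00 = $739.86.
At $677.89/mo: 15 payments (last $0.03); total interest $540.49.
Payments saved = 20 − 15 = 5.

5 fewer payments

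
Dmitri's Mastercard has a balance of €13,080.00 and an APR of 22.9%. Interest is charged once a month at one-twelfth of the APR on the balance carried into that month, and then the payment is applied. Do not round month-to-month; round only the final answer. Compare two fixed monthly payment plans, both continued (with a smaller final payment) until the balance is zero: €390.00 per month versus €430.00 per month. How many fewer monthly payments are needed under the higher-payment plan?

9 fewer payments

Monthly rate r = 22.9%/12 = 1.90833% = 0.0190833.
At €390.00/mo: n = ⌈−ln(1 − rB₀/P)/ln(1+r)⌉ = 55 payments (last €19.40); total interest = total paid − €13,080.00 = €7,999.40.
At €430.00/mo: 46 payments (last €409.75); total interest €6,679.75.
Payments saved = 55 − 46 = 9.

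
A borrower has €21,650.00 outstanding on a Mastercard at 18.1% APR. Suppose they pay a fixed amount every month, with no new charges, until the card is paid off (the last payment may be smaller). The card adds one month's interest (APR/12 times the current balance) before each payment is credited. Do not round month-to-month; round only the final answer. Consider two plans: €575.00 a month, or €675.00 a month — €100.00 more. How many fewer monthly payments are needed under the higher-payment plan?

Monthly rate r = 18.1%/12 = 1.50833% = 0.0150833.
At €575.00/mo: n = ⌈−ln(1 − rB₀/P)/ln(1+r)⌉ = 57 payments (last €30.38); total interest = total paid − €21,650.00 = €10,580.38.
At €675.00/mo: 45 payments (last €114.27); total interest €8,164.27.
Payments saved = 57 − 45 = 12.

12 fewer payments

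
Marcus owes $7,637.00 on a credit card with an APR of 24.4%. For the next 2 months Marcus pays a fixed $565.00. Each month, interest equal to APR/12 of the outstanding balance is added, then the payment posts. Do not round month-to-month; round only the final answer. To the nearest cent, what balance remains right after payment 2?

$6,809.24

Monthly rate r = 24.4%/12 = 2.03333% = 0.0203333.
Each month: B ← B·(1+r) − $565.00.
Month 1: interest $155.29; balance after payment $7,227.29.
Month 2: interest $146.95; balance after payment $6,809.24.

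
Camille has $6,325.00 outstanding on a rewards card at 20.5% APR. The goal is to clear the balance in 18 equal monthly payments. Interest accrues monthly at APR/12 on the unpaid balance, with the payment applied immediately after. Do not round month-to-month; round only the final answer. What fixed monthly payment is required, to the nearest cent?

Monthly rate r = 20.5%/12 = 1.70833% = 0.0170833.
Level-payment amortization: P = B₀·r / (1 − (1+r)^(−n)) = 6325.00·0.0170833 / (1 − 1.01708^(−18)).
Denominator 1 − (1+r)^(−18) = 0.262805101.
P = 108.052 / 0.262805101 ≈ 411.15.

$411.15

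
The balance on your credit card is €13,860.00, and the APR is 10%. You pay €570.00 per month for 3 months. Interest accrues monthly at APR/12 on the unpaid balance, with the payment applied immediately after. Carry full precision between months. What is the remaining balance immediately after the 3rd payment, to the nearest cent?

€12,485.11

Monthly rate r = 10%/12 = 0.833333% = 0.00833333.
Each month: B ← B·(1+r) − €570.00.
Month 1: interest €115.50; balance after payment €13,405.50.
Month 2: interest €111.71; balance after payment €12,947.21.
Month 3: interest €107.89; balance after payment €12,485.11.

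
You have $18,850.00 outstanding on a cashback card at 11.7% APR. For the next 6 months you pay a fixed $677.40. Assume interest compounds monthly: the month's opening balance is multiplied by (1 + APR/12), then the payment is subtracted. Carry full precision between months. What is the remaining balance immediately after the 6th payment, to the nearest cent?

Monthly rate r = 11.7%/12 = 0.975% = 0.00975.
Each month: B ← B·(1+r) − $677.40.
Month 1: interest $183.79; balance after payment $18,356.39.
Month 2: interest $178.97; balance after payment $17,857.96.
Month 3: interest $174.12; balance after payment $17,354.68.
Month 4: interest $169.21; balance after payment $16,846.49.
Month 5: interest $164.25; balance after payment $16,333.34.
Month 6: interest $159.25; balance after payment $15,815.19.

$15,815.19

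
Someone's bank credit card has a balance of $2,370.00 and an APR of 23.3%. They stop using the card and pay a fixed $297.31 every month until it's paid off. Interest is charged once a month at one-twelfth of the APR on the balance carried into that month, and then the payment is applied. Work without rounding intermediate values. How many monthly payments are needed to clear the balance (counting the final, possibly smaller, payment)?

Monthly rate r = 23.3%/12 = 1.94167% = 0.0194167.
Recurrence: B ← B·(1+r) − $297.31.
Month 1: interest $46.02; balance after payment $2,118.71.
Month 2: interest $41.14; balance after payment $1,862.54.
Closed form: n = −ln(1 − rB₀/P)/ln(1+r) = −ln(0.84522)/ln(1.01942) ≈ 8.744, so the balance reaches zero during payment 9.

9 payments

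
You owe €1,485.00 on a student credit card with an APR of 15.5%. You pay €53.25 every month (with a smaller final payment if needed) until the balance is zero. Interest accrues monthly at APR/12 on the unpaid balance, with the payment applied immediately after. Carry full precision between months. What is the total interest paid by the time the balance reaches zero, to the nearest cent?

Monthly rate r = 15.5%/12 = 1.29167% = 0.0129167.
Payoff takes n = ⌈−ln(1 − rB₀/P)/ln(1+r)⌉ = ⌈34.800⌉ = 35 payments; the last is €42.64.
Total paid = 34·€53.25 + €42.64 = €1,853.14.
Total interest = total paid − principal = €1,853.14 − €1,485.00 = €368.14.

€368.14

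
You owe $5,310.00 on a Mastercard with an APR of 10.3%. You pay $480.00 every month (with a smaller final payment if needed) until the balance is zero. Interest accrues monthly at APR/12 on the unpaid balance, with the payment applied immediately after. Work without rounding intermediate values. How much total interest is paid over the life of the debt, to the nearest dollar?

Monthly rate r = 10.3%/12 = 0.858333% = 0.00858333.
Payoff takes n = ⌈−ln(1 − rB₀/P)/ln(1+r)⌉ = ⌈11.673⌉ = 12 payments; the last is $323.65.
Total paid = 11·$480.00 + $323.65 = $5,603.65.
Total interest = total paid − principal = $5,603.65 − $5,310.00 = $293.65.

$294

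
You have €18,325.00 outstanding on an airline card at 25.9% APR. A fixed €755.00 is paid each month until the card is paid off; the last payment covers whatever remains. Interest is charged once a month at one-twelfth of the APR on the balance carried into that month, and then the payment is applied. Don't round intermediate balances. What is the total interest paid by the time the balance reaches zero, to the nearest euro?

€7,913

Monthly rate r = 25.9%/12 = 2.15833% = 0.0215833.
Payoff takes n = ⌈−ln(1 − rB₀/P)/ln(1+r)⌉ = ⌈34.750⌉ = 35 payments; the last is €567.85.
Total paid = 34·€755.00 + €567.85 = €26,237.85.
Total interest = total paid − principal = €26,237.85 − €18,325.00 = €7,912.85.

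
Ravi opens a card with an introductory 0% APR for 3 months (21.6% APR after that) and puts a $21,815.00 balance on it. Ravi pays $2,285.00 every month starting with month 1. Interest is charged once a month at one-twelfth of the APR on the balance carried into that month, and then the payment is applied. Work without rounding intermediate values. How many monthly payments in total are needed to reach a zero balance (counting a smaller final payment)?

11 payments

Promo months 1–3 at r₀ = 0%/12 = 0; months 4+ at r₁ = 21.6%/12 = 0.018.
After month 3 (no interest yet): B = $21,815.00 − 3·$2,285.00 = $14,960.00.
Then at r₁ with $2,285.00/mo: n₂ = −ln(1 − r₁·B/P)/ln(1+r₁) ≈ 7.03 → 8 more payments.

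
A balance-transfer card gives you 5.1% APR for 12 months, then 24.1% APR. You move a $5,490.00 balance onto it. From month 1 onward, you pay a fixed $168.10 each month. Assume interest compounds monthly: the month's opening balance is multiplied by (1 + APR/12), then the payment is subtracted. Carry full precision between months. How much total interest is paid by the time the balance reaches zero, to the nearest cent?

Promo months 1–12 at r₀ = 5.1%/12 = 0.00425; months 13+ at r₁ = 24.1%/12 = 0.0200833.
After month 12: iterate B ← B·(1+r₀) − $168.10 for 12 months → $3,711.60.
Then at r₁ with $168.10/mo: n₂ = −ln(1 − r₁·B/P)/ln(1+r₁) ≈ 29.47 → 30 more payments.
Total paid = 41·$168.10 + $79.25 = $6,971.35; interest = $6,971.35 − $5,490.00 = $1,481.35.

$1,481.35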